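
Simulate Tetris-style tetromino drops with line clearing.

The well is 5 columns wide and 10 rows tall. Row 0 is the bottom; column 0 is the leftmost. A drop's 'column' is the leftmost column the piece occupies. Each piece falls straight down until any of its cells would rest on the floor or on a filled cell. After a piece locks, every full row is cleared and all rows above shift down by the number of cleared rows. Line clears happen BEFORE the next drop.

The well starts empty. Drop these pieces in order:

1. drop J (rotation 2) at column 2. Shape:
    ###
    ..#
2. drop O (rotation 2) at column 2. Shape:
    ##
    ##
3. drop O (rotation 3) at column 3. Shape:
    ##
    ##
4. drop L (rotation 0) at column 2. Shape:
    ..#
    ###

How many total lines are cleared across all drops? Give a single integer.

Answer: 0

Derivation:
Drop 1: J rot2 at col 2 lands with bottom-row=0; cleared 0 line(s) (total 0); column heights now [0 0 2 2 2], max=2
Drop 2: O rot2 at col 2 lands with bottom-row=2; cleared 0 line(s) (total 0); column heights now [0 0 4 4 2], max=4
Drop 3: O rot3 at col 3 lands with bottom-row=4; cleared 0 line(s) (total 0); column heights now [0 0 4 6 6], max=6
Drop 4: L rot0 at col 2 lands with bottom-row=6; cleared 0 line(s) (total 0); column heights now [0 0 7 7 8], max=8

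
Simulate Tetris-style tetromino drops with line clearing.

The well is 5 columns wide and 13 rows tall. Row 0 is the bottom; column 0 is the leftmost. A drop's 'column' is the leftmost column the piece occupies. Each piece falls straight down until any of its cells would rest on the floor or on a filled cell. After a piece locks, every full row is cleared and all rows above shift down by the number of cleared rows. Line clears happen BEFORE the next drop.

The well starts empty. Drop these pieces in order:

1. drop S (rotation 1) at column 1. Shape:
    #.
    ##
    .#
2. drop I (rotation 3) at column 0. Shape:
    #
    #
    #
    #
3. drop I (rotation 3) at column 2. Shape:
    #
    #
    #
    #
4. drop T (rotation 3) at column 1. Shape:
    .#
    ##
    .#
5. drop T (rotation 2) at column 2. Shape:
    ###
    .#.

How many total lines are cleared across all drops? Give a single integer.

Answer: 0

Derivation:
Drop 1: S rot1 at col 1 lands with bottom-row=0; cleared 0 line(s) (total 0); column heights now [0 3 2 0 0], max=3
Drop 2: I rot3 at col 0 lands with bottom-row=0; cleared 0 line(s) (total 0); column heights now [4 3 2 0 0], max=4
Drop 3: I rot3 at col 2 lands with bottom-row=2; cleared 0 line(s) (total 0); column heights now [4 3 6 0 0], max=6
Drop 4: T rot3 at col 1 lands with bottom-row=6; cleared 0 line(s) (total 0); column heights now [4 8 9 0 0], max=9
Drop 5: T rot2 at col 2 lands with bottom-row=8; cleared 0 line(s) (total 0); column heights now [4 8 10 10 10], max=10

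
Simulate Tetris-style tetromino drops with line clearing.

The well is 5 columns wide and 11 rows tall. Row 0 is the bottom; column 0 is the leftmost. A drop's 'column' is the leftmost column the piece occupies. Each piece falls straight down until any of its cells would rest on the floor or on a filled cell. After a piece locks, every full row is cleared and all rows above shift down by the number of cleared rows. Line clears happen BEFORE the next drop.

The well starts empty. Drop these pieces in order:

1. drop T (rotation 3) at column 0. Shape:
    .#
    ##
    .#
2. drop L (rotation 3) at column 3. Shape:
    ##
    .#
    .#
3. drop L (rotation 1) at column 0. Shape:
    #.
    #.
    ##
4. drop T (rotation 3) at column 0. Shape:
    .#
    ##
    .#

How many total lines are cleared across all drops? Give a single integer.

Answer: 0

Derivation:
Drop 1: T rot3 at col 0 lands with bottom-row=0; cleared 0 line(s) (total 0); column heights now [2 3 0 0 0], max=3
Drop 2: L rot3 at col 3 lands with bottom-row=0; cleared 0 line(s) (total 0); column heights now [2 3 0 3 3], max=3
Drop 3: L rot1 at col 0 lands with bottom-row=3; cleared 0 line(s) (total 0); column heights now [6 4 0 3 3], max=6
Drop 4: T rot3 at col 0 lands with bottom-row=5; cleared 0 line(s) (total 0); column heights now [7 8 0 3 3], max=8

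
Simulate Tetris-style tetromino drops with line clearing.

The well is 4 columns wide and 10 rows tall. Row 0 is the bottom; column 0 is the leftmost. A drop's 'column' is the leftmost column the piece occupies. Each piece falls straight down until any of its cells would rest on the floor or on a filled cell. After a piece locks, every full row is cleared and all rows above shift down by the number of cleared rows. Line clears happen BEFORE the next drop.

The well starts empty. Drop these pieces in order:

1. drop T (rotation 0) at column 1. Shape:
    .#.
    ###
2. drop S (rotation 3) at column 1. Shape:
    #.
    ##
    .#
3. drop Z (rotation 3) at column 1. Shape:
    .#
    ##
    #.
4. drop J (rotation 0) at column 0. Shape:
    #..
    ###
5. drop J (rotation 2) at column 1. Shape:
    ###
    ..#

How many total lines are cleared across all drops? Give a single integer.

Answer: 2

Derivation:
Drop 1: T rot0 at col 1 lands with bottom-row=0; cleared 0 line(s) (total 0); column heights now [0 1 2 1], max=2
Drop 2: S rot3 at col 1 lands with bottom-row=2; cleared 0 line(s) (total 0); column heights now [0 5 4 1], max=5
Drop 3: Z rot3 at col 1 lands with bottom-row=5; cleared 0 line(s) (total 0); column heights now [0 7 8 1], max=8
Drop 4: J rot0 at col 0 lands with bottom-row=8; cleared 0 line(s) (total 0); column heights now [10 9 9 1], max=10
Drop 5: J rot2 at col 1 lands with bottom-row=8; cleared 2 line(s) (total 2); column heights now [0 7 8 1], max=8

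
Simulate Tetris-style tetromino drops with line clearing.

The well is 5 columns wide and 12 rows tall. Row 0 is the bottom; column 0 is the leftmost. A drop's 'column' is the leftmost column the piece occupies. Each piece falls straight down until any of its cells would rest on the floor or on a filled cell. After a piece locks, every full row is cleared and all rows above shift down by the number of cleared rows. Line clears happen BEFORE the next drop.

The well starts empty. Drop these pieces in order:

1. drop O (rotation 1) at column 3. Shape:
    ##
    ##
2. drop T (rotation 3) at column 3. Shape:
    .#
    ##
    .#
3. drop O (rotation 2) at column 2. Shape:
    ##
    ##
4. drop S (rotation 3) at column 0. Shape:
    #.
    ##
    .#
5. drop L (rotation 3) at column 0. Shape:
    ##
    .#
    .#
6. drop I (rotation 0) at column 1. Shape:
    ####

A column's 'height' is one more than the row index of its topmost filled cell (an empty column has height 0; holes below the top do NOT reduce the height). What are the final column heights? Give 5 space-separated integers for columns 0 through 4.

Drop 1: O rot1 at col 3 lands with bottom-row=0; cleared 0 line(s) (total 0); column heights now [0 0 0 2 2], max=2
Drop 2: T rot3 at col 3 lands with bottom-row=2; cleared 0 line(s) (total 0); column heights now [0 0 0 4 5], max=5
Drop 3: O rot2 at col 2 lands with bottom-row=4; cleared 0 line(s) (total 0); column heights now [0 0 6 6 5], max=6
Drop 4: S rot3 at col 0 lands with bottom-row=0; cleared 0 line(s) (total 0); column heights now [3 2 6 6 5], max=6
Drop 5: L rot3 at col 0 lands with bottom-row=2; cleared 1 line(s) (total 1); column heights now [3 4 5 5 4], max=5
Drop 6: I rot0 at col 1 lands with bottom-row=5; cleared 0 line(s) (total 1); column heights now [3 6 6 6 6], max=6

Answer: 3 6 6 6 6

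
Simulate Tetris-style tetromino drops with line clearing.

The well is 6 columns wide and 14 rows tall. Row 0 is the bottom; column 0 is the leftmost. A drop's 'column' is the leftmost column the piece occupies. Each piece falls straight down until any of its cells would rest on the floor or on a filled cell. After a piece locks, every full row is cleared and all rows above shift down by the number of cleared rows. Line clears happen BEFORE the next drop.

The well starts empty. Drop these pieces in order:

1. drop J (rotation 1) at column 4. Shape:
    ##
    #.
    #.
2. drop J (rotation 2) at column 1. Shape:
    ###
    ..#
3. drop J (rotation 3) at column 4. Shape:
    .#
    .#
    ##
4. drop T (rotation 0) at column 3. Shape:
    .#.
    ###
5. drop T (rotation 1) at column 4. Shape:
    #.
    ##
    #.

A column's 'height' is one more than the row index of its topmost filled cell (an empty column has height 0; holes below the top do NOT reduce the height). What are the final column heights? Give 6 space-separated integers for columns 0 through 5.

Drop 1: J rot1 at col 4 lands with bottom-row=0; cleared 0 line(s) (total 0); column heights now [0 0 0 0 3 3], max=3
Drop 2: J rot2 at col 1 lands with bottom-row=0; cleared 0 line(s) (total 0); column heights now [0 2 2 2 3 3], max=3
Drop 3: J rot3 at col 4 lands with bottom-row=3; cleared 0 line(s) (total 0); column heights now [0 2 2 2 4 6], max=6
Drop 4: T rot0 at col 3 lands with bottom-row=6; cleared 0 line(s) (total 0); column heights now [0 2 2 7 8 7], max=8
Drop 5: T rot1 at col 4 lands with bottom-row=8; cleared 0 line(s) (total 0); column heights now [0 2 2 7 11 10], max=11

Answer: 0 2 2 7 11 10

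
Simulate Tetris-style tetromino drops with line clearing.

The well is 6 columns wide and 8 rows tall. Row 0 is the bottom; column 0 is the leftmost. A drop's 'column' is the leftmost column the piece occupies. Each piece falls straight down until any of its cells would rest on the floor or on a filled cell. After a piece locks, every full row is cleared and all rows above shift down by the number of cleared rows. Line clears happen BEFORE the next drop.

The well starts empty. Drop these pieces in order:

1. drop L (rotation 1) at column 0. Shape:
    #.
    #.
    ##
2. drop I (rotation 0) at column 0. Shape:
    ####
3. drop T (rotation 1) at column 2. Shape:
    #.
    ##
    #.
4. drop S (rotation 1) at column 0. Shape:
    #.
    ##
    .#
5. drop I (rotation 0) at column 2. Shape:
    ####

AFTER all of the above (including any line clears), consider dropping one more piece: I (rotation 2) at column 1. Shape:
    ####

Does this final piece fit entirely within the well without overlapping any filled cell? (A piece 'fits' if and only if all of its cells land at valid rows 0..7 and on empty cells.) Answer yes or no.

Drop 1: L rot1 at col 0 lands with bottom-row=0; cleared 0 line(s) (total 0); column heights now [3 1 0 0 0 0], max=3
Drop 2: I rot0 at col 0 lands with bottom-row=3; cleared 0 line(s) (total 0); column heights now [4 4 4 4 0 0], max=4
Drop 3: T rot1 at col 2 lands with bottom-row=4; cleared 0 line(s) (total 0); column heights now [4 4 7 6 0 0], max=7
Drop 4: S rot1 at col 0 lands with bottom-row=4; cleared 0 line(s) (total 0); column heights now [7 6 7 6 0 0], max=7
Drop 5: I rot0 at col 2 lands with bottom-row=7; cleared 0 line(s) (total 0); column heights now [7 6 8 8 8 8], max=8
Test piece I rot2 at col 1 (width 4): heights before test = [7 6 8 8 8 8]; fits = False

Answer: no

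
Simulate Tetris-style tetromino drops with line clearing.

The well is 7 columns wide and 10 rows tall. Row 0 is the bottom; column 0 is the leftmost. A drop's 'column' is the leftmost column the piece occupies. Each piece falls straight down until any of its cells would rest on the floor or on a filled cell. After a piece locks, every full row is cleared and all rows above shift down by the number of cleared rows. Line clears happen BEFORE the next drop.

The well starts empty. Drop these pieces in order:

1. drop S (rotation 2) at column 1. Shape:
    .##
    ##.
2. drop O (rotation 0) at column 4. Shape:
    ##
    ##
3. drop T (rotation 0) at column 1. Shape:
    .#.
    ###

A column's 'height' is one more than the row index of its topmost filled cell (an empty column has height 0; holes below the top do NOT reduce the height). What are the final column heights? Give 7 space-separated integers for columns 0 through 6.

Answer: 0 3 4 3 2 2 0

Derivation:
Drop 1: S rot2 at col 1 lands with bottom-row=0; cleared 0 line(s) (total 0); column heights now [0 1 2 2 0 0 0], max=2
Drop 2: O rot0 at col 4 lands with bottom-row=0; cleared 0 line(s) (total 0); column heights now [0 1 2 2 2 2 0], max=2
Drop 3: T rot0 at col 1 lands with bottom-row=2; cleared 0 line(s) (total 0); column heights now [0 3 4 3 2 2 0], max=4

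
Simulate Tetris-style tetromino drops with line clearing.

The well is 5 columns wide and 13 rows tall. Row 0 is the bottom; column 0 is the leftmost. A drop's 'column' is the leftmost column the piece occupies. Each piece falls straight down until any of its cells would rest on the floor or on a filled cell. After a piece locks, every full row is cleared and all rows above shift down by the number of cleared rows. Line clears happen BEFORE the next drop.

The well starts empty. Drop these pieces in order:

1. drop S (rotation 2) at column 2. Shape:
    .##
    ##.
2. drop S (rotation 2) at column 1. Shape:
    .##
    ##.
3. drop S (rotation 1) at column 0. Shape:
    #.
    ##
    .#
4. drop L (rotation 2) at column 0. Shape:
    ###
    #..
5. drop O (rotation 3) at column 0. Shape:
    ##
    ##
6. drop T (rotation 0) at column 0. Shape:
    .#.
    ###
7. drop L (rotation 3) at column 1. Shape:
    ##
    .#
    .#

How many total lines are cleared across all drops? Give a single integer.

Answer: 0

Derivation:
Drop 1: S rot2 at col 2 lands with bottom-row=0; cleared 0 line(s) (total 0); column heights now [0 0 1 2 2], max=2
Drop 2: S rot2 at col 1 lands with bottom-row=1; cleared 0 line(s) (total 0); column heights now [0 2 3 3 2], max=3
Drop 3: S rot1 at col 0 lands with bottom-row=2; cleared 0 line(s) (total 0); column heights now [5 4 3 3 2], max=5
Drop 4: L rot2 at col 0 lands with bottom-row=5; cleared 0 line(s) (total 0); column heights now [7 7 7 3 2], max=7
Drop 5: O rot3 at col 0 lands with bottom-row=7; cleared 0 line(s) (total 0); column heights now [9 9 7 3 2], max=9
Drop 6: T rot0 at col 0 lands with bottom-row=9; cleared 0 line(s) (total 0); column heights now [10 11 10 3 2], max=11
Drop 7: L rot3 at col 1 lands with bottom-row=10; cleared 0 line(s) (total 0); column heights now [10 13 13 3 2], max=13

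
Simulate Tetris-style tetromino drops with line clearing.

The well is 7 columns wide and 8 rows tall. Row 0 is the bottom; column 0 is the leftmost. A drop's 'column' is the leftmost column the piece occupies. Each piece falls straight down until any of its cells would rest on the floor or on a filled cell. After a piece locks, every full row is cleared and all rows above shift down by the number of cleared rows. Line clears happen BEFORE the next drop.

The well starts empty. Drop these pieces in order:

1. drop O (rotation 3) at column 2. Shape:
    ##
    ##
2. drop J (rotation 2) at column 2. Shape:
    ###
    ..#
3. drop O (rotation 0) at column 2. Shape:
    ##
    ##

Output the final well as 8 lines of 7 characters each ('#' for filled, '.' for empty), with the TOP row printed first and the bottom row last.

Answer: .......
.......
.......
..##...
..##...
..###..
..###..
..##...

Derivation:
Drop 1: O rot3 at col 2 lands with bottom-row=0; cleared 0 line(s) (total 0); column heights now [0 0 2 2 0 0 0], max=2
Drop 2: J rot2 at col 2 lands with bottom-row=1; cleared 0 line(s) (total 0); column heights now [0 0 3 3 3 0 0], max=3
Drop 3: O rot0 at col 2 lands with bottom-row=3; cleared 0 line(s) (total 0); column heights now [0 0 5 5 3 0 0], max=5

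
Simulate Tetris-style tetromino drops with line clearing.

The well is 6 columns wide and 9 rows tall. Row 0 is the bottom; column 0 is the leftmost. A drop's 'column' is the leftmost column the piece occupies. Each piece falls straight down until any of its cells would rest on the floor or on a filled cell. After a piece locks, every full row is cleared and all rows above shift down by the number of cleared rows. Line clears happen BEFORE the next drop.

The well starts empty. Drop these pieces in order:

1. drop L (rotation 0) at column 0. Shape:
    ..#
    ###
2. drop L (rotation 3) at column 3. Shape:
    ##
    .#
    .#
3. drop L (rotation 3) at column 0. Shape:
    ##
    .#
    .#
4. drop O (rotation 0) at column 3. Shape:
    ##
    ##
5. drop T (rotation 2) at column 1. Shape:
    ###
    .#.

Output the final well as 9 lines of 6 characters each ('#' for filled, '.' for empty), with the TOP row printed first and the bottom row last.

Answer: ......
......
......
.###..
..###.
##.##.
.#.##.
.##.#.
###.#.

Derivation:
Drop 1: L rot0 at col 0 lands with bottom-row=0; cleared 0 line(s) (total 0); column heights now [1 1 2 0 0 0], max=2
Drop 2: L rot3 at col 3 lands with bottom-row=0; cleared 0 line(s) (total 0); column heights now [1 1 2 3 3 0], max=3
Drop 3: L rot3 at col 0 lands with bottom-row=1; cleared 0 line(s) (total 0); column heights now [4 4 2 3 3 0], max=4
Drop 4: O rot0 at col 3 lands with bottom-row=3; cleared 0 line(s) (total 0); column heights now [4 4 2 5 5 0], max=5
Drop 5: T rot2 at col 1 lands with bottom-row=4; cleared 0 line(s) (total 0); column heights now [4 6 6 6 5 0], max=6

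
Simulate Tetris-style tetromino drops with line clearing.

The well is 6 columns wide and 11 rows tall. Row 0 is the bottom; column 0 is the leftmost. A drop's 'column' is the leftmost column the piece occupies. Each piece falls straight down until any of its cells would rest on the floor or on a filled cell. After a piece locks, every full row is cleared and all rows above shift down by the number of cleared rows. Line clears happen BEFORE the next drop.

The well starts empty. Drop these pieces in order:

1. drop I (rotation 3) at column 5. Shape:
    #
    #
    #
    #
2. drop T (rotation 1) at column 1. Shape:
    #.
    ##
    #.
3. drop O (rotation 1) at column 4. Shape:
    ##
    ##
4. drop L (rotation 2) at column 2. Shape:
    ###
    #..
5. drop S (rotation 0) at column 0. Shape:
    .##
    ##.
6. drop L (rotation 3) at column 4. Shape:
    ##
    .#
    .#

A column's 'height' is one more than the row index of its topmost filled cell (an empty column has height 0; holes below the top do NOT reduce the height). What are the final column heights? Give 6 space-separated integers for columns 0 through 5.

Answer: 0 7 7 0 8 8

Derivation:
Drop 1: I rot3 at col 5 lands with bottom-row=0; cleared 0 line(s) (total 0); column heights now [0 0 0 0 0 4], max=4
Drop 2: T rot1 at col 1 lands with bottom-row=0; cleared 0 line(s) (total 0); column heights now [0 3 2 0 0 4], max=4
Drop 3: O rot1 at col 4 lands with bottom-row=4; cleared 0 line(s) (total 0); column heights now [0 3 2 0 6 6], max=6
Drop 4: L rot2 at col 2 lands with bottom-row=5; cleared 0 line(s) (total 0); column heights now [0 3 7 7 7 6], max=7
Drop 5: S rot0 at col 0 lands with bottom-row=6; cleared 0 line(s) (total 0); column heights now [7 8 8 7 7 6], max=8
Drop 6: L rot3 at col 4 lands with bottom-row=6; cleared 1 line(s) (total 1); column heights now [0 7 7 0 8 8], max=8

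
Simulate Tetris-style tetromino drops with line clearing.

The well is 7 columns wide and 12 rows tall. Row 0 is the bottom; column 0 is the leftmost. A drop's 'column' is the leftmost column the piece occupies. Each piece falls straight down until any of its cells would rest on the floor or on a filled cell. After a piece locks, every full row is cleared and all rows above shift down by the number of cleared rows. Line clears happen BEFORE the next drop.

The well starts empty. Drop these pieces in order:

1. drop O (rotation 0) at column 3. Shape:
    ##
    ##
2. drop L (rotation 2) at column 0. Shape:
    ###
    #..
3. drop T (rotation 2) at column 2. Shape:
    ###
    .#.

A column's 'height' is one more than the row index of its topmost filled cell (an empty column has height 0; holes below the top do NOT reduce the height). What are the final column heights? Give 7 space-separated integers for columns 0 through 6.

Answer: 2 2 4 4 4 0 0

Derivation:
Drop 1: O rot0 at col 3 lands with bottom-row=0; cleared 0 line(s) (total 0); column heights now [0 0 0 2 2 0 0], max=2
Drop 2: L rot2 at col 0 lands with bottom-row=0; cleared 0 line(s) (total 0); column heights now [2 2 2 2 2 0 0], max=2
Drop 3: T rot2 at col 2 lands with bottom-row=2; cleared 0 line(s) (total 0); column heights now [2 2 4 4 4 0 0], max=4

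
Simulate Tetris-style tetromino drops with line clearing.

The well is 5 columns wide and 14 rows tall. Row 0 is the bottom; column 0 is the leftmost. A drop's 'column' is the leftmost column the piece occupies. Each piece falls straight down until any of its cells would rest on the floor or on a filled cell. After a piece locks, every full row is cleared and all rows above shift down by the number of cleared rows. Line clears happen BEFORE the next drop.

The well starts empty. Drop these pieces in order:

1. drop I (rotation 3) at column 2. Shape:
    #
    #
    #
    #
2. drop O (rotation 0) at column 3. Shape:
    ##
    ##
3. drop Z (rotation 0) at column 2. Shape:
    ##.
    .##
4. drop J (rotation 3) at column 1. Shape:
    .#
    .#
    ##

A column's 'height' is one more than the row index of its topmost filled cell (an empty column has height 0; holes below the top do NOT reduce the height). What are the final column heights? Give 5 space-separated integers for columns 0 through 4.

Drop 1: I rot3 at col 2 lands with bottom-row=0; cleared 0 line(s) (total 0); column heights now [0 0 4 0 0], max=4
Drop 2: O rot0 at col 3 lands with bottom-row=0; cleared 0 line(s) (total 0); column heights now [0 0 4 2 2], max=4
Drop 3: Z rot0 at col 2 lands with bottom-row=3; cleared 0 line(s) (total 0); column heights now [0 0 5 5 4], max=5
Drop 4: J rot3 at col 1 lands with bottom-row=5; cleared 0 line(s) (total 0); column heights now [0 6 8 5 4], max=8

Answer: 0 6 8 5 4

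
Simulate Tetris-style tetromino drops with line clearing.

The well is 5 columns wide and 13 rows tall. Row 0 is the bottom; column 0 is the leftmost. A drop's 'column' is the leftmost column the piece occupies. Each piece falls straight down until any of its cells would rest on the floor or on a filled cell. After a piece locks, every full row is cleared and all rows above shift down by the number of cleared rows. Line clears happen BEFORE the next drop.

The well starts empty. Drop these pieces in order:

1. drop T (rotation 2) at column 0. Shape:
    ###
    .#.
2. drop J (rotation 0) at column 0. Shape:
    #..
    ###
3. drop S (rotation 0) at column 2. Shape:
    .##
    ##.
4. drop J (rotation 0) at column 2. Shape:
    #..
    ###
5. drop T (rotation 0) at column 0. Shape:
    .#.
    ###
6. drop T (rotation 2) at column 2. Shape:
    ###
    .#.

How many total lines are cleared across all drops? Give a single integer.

Drop 1: T rot2 at col 0 lands with bottom-row=0; cleared 0 line(s) (total 0); column heights now [2 2 2 0 0], max=2
Drop 2: J rot0 at col 0 lands with bottom-row=2; cleared 0 line(s) (total 0); column heights now [4 3 3 0 0], max=4
Drop 3: S rot0 at col 2 lands with bottom-row=3; cleared 0 line(s) (total 0); column heights now [4 3 4 5 5], max=5
Drop 4: J rot0 at col 2 lands with bottom-row=5; cleared 0 line(s) (total 0); column heights now [4 3 7 6 6], max=7
Drop 5: T rot0 at col 0 lands with bottom-row=7; cleared 0 line(s) (total 0); column heights now [8 9 8 6 6], max=9
Drop 6: T rot2 at col 2 lands with bottom-row=7; cleared 0 line(s) (total 0); column heights now [8 9 9 9 9], max=9

Answer: 0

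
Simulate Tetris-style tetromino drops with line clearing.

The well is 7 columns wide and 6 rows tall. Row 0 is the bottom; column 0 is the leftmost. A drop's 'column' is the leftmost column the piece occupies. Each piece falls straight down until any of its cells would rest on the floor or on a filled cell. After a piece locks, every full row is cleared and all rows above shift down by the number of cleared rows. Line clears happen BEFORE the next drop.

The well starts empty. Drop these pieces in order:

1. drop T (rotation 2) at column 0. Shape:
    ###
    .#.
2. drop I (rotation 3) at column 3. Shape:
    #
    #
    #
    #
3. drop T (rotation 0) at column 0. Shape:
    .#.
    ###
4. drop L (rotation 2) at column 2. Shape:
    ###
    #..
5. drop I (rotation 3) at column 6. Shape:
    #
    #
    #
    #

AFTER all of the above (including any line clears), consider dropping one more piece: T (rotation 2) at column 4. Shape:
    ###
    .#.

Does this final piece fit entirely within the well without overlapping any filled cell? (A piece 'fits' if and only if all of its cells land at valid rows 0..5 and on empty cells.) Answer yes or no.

Answer: yes

Derivation:
Drop 1: T rot2 at col 0 lands with bottom-row=0; cleared 0 line(s) (total 0); column heights now [2 2 2 0 0 0 0], max=2
Drop 2: I rot3 at col 3 lands with bottom-row=0; cleared 0 line(s) (total 0); column heights now [2 2 2 4 0 0 0], max=4
Drop 3: T rot0 at col 0 lands with bottom-row=2; cleared 0 line(s) (total 0); column heights now [3 4 3 4 0 0 0], max=4
Drop 4: L rot2 at col 2 lands with bottom-row=3; cleared 0 line(s) (total 0); column heights now [3 4 5 5 5 0 0], max=5
Drop 5: I rot3 at col 6 lands with bottom-row=0; cleared 0 line(s) (total 0); column heights now [3 4 5 5 5 0 4], max=5
Test piece T rot2 at col 4 (width 3): heights before test = [3 4 5 5 5 0 4]; fits = True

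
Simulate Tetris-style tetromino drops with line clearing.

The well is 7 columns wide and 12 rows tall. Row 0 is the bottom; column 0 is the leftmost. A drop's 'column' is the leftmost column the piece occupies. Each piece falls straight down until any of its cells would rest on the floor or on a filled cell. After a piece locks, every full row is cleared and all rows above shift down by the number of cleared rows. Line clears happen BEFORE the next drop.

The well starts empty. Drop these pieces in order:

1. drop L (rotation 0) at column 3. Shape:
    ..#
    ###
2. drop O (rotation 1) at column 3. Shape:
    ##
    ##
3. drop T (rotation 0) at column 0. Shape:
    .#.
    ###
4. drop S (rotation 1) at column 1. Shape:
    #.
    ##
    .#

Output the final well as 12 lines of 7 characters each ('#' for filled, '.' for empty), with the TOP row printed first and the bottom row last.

Answer: .......
.......
.......
.......
.......
.......
.......
.......
.#.....
.####..
.#####.
######.

Derivation:
Drop 1: L rot0 at col 3 lands with bottom-row=0; cleared 0 line(s) (total 0); column heights now [0 0 0 1 1 2 0], max=2
Drop 2: O rot1 at col 3 lands with bottom-row=1; cleared 0 line(s) (total 0); column heights now [0 0 0 3 3 2 0], max=3
Drop 3: T rot0 at col 0 lands with bottom-row=0; cleared 0 line(s) (total 0); column heights now [1 2 1 3 3 2 0], max=3
Drop 4: S rot1 at col 1 lands with bottom-row=1; cleared 0 line(s) (total 0); column heights now [1 4 3 3 3 2 0], max=4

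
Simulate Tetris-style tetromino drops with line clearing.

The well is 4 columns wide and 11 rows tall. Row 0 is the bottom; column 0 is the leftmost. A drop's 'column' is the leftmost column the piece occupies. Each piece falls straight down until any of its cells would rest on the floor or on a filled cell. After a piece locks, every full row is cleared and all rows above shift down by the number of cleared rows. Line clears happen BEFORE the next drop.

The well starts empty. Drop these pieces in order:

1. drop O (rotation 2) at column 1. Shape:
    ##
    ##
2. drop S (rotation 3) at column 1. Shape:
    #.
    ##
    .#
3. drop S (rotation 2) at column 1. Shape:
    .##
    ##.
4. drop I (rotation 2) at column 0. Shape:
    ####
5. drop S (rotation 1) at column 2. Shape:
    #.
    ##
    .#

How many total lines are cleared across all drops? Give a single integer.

Drop 1: O rot2 at col 1 lands with bottom-row=0; cleared 0 line(s) (total 0); column heights now [0 2 2 0], max=2
Drop 2: S rot3 at col 1 lands with bottom-row=2; cleared 0 line(s) (total 0); column heights now [0 5 4 0], max=5
Drop 3: S rot2 at col 1 lands with bottom-row=5; cleared 0 line(s) (total 0); column heights now [0 6 7 7], max=7
Drop 4: I rot2 at col 0 lands with bottom-row=7; cleared 1 line(s) (total 1); column heights now [0 6 7 7], max=7
Drop 5: S rot1 at col 2 lands with bottom-row=7; cleared 0 line(s) (total 1); column heights now [0 6 10 9], max=10

Answer: 1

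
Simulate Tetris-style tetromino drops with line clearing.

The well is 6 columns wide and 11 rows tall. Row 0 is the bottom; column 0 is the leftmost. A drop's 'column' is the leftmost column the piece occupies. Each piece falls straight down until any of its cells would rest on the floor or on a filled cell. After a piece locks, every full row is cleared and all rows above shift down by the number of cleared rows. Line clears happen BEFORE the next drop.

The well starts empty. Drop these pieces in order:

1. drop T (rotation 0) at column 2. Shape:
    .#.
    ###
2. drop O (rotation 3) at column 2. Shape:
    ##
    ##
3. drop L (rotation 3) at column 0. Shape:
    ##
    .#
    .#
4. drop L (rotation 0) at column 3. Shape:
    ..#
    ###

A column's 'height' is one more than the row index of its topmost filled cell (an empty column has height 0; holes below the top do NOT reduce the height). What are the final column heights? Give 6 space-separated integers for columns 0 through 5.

Answer: 3 3 4 5 5 6

Derivation:
Drop 1: T rot0 at col 2 lands with bottom-row=0; cleared 0 line(s) (total 0); column heights now [0 0 1 2 1 0], max=2
Drop 2: O rot3 at col 2 lands with bottom-row=2; cleared 0 line(s) (total 0); column heights now [0 0 4 4 1 0], max=4
Drop 3: L rot3 at col 0 lands with bottom-row=0; cleared 0 line(s) (total 0); column heights now [3 3 4 4 1 0], max=4
Drop 4: L rot0 at col 3 lands with bottom-row=4; cleared 0 line(s) (total 0); column heights now [3 3 4 5 5 6], max=6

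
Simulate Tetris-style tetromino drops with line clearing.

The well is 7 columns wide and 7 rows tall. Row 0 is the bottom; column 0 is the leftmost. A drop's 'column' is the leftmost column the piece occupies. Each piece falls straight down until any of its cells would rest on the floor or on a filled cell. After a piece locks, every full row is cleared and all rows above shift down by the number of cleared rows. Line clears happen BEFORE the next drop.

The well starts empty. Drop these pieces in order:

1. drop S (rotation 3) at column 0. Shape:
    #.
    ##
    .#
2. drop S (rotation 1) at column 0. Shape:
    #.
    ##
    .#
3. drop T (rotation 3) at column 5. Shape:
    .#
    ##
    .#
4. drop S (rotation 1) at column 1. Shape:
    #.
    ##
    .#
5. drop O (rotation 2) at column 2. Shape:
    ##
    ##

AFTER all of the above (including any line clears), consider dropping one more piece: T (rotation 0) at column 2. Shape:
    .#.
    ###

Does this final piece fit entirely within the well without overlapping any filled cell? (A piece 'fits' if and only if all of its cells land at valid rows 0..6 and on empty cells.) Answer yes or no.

Drop 1: S rot3 at col 0 lands with bottom-row=0; cleared 0 line(s) (total 0); column heights now [3 2 0 0 0 0 0], max=3
Drop 2: S rot1 at col 0 lands with bottom-row=2; cleared 0 line(s) (total 0); column heights now [5 4 0 0 0 0 0], max=5
Drop 3: T rot3 at col 5 lands with bottom-row=0; cleared 0 line(s) (total 0); column heights now [5 4 0 0 0 2 3], max=5
Drop 4: S rot1 at col 1 lands with bottom-row=3; cleared 0 line(s) (total 0); column heights now [5 6 5 0 0 2 3], max=6
Drop 5: O rot2 at col 2 lands with bottom-row=5; cleared 0 line(s) (total 0); column heights now [5 6 7 7 0 2 3], max=7
Test piece T rot0 at col 2 (width 3): heights before test = [5 6 7 7 0 2 3]; fits = False

Answer: no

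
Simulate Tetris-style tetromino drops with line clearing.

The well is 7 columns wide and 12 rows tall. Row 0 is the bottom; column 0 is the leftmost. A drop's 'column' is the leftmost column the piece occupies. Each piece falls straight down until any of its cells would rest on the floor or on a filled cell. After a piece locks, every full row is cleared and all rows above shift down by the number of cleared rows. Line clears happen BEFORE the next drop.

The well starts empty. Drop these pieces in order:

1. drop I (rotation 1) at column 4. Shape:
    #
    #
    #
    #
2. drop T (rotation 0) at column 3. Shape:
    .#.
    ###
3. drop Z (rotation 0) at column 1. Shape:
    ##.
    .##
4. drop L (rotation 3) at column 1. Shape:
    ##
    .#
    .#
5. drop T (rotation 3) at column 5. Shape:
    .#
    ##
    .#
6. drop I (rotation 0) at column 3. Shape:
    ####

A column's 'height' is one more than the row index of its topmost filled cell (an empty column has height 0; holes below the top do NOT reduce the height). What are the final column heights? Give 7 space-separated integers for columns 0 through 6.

Drop 1: I rot1 at col 4 lands with bottom-row=0; cleared 0 line(s) (total 0); column heights now [0 0 0 0 4 0 0], max=4
Drop 2: T rot0 at col 3 lands with bottom-row=4; cleared 0 line(s) (total 0); column heights now [0 0 0 5 6 5 0], max=6
Drop 3: Z rot0 at col 1 lands with bottom-row=5; cleared 0 line(s) (total 0); column heights now [0 7 7 6 6 5 0], max=7
Drop 4: L rot3 at col 1 lands with bottom-row=7; cleared 0 line(s) (total 0); column heights now [0 10 10 6 6 5 0], max=10
Drop 5: T rot3 at col 5 lands with bottom-row=4; cleared 0 line(s) (total 0); column heights now [0 10 10 6 6 6 7], max=10
Drop 6: I rot0 at col 3 lands with bottom-row=7; cleared 0 line(s) (total 0); column heights now [0 10 10 8 8 8 8], max=10

Answer: 0 10 10 8 8 8 8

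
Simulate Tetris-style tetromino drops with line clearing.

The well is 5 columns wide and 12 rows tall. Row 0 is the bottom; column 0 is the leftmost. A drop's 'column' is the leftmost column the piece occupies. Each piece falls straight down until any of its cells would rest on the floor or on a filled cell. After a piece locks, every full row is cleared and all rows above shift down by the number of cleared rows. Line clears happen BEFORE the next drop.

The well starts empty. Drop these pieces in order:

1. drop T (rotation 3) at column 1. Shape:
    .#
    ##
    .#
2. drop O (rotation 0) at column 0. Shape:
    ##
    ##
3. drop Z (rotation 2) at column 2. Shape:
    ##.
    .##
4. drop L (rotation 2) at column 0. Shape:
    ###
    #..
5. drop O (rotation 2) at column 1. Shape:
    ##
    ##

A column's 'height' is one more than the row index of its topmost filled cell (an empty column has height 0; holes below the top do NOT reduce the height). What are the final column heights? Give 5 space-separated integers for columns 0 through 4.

Answer: 5 7 7 3 0

Derivation:
Drop 1: T rot3 at col 1 lands with bottom-row=0; cleared 0 line(s) (total 0); column heights now [0 2 3 0 0], max=3
Drop 2: O rot0 at col 0 lands with bottom-row=2; cleared 0 line(s) (total 0); column heights now [4 4 3 0 0], max=4
Drop 3: Z rot2 at col 2 lands with bottom-row=2; cleared 1 line(s) (total 1); column heights now [3 3 3 3 0], max=3
Drop 4: L rot2 at col 0 lands with bottom-row=3; cleared 0 line(s) (total 1); column heights now [5 5 5 3 0], max=5
Drop 5: O rot2 at col 1 lands with bottom-row=5; cleared 0 line(s) (total 1); column heights now [5 7 7 3 0], max=7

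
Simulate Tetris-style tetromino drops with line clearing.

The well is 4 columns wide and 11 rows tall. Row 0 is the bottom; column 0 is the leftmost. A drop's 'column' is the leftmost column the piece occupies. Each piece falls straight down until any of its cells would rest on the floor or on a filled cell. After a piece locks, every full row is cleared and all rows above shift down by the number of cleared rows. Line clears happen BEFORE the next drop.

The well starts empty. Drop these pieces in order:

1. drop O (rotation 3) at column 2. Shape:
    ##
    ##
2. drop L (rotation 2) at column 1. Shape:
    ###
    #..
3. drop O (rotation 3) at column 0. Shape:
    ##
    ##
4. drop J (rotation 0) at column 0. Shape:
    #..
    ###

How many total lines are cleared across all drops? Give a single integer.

Answer: 0

Derivation:
Drop 1: O rot3 at col 2 lands with bottom-row=0; cleared 0 line(s) (total 0); column heights now [0 0 2 2], max=2
Drop 2: L rot2 at col 1 lands with bottom-row=1; cleared 0 line(s) (total 0); column heights now [0 3 3 3], max=3
Drop 3: O rot3 at col 0 lands with bottom-row=3; cleared 0 line(s) (total 0); column heights now [5 5 3 3], max=5
Drop 4: J rot0 at col 0 lands with bottom-row=5; cleared 0 line(s) (total 0); column heights now [7 6 6 3], max=7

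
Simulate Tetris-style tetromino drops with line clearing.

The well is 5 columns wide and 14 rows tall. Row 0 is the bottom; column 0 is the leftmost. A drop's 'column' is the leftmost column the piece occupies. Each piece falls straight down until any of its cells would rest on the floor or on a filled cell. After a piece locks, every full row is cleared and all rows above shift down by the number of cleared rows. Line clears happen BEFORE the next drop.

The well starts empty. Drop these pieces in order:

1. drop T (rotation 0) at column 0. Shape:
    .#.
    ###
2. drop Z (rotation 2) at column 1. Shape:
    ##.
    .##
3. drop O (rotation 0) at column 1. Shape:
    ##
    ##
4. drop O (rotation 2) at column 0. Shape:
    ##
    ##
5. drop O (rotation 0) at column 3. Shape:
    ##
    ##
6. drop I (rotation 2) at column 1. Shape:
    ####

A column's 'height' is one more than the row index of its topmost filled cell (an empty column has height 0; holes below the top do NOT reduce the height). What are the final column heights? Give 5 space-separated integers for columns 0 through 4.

Answer: 7 8 8 8 8

Derivation:
Drop 1: T rot0 at col 0 lands with bottom-row=0; cleared 0 line(s) (total 0); column heights now [1 2 1 0 0], max=2
Drop 2: Z rot2 at col 1 lands with bottom-row=1; cleared 0 line(s) (total 0); column heights now [1 3 3 2 0], max=3
Drop 3: O rot0 at col 1 lands with bottom-row=3; cleared 0 line(s) (total 0); column heights now [1 5 5 2 0], max=5
Drop 4: O rot2 at col 0 lands with bottom-row=5; cleared 0 line(s) (total 0); column heights now [7 7 5 2 0], max=7
Drop 5: O rot0 at col 3 lands with bottom-row=2; cleared 0 line(s) (total 0); column heights now [7 7 5 4 4], max=7
Drop 6: I rot2 at col 1 lands with bottom-row=7; cleared 0 line(s) (total 0); column heights now [7 8 8 8 8], max=8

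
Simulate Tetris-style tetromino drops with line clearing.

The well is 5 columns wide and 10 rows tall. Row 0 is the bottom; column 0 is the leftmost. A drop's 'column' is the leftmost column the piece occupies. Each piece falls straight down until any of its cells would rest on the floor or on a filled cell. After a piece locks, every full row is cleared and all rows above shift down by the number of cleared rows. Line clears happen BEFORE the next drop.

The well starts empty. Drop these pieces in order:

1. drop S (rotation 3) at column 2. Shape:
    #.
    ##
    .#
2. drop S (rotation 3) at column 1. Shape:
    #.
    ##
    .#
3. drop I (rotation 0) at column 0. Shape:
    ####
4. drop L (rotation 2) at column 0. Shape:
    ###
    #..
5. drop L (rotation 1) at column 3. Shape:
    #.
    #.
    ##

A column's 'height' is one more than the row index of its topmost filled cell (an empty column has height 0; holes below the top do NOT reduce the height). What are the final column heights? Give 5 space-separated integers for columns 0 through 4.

Drop 1: S rot3 at col 2 lands with bottom-row=0; cleared 0 line(s) (total 0); column heights now [0 0 3 2 0], max=3
Drop 2: S rot3 at col 1 lands with bottom-row=3; cleared 0 line(s) (total 0); column heights now [0 6 5 2 0], max=6
Drop 3: I rot0 at col 0 lands with bottom-row=6; cleared 0 line(s) (total 0); column heights now [7 7 7 7 0], max=7
Drop 4: L rot2 at col 0 lands with bottom-row=7; cleared 0 line(s) (total 0); column heights now [9 9 9 7 0], max=9
Drop 5: L rot1 at col 3 lands with bottom-row=7; cleared 0 line(s) (total 0); column heights now [9 9 9 10 8], max=10

Answer: 9 9 9 10 8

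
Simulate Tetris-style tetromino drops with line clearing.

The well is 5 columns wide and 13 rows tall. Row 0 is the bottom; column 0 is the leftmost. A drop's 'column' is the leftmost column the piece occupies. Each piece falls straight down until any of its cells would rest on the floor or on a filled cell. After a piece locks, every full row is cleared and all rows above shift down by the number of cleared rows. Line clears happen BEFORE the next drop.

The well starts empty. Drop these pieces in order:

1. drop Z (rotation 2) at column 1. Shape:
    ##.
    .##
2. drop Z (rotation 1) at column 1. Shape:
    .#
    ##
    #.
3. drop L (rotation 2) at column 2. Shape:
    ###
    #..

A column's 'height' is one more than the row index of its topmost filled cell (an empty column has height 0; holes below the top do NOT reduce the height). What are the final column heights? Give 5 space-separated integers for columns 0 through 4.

Answer: 0 4 7 7 7

Derivation:
Drop 1: Z rot2 at col 1 lands with bottom-row=0; cleared 0 line(s) (total 0); column heights now [0 2 2 1 0], max=2
Drop 2: Z rot1 at col 1 lands with bottom-row=2; cleared 0 line(s) (total 0); column heights now [0 4 5 1 0], max=5
Drop 3: L rot2 at col 2 lands with bottom-row=5; cleared 0 line(s) (total 0); column heights now [0 4 7 7 7], max=7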